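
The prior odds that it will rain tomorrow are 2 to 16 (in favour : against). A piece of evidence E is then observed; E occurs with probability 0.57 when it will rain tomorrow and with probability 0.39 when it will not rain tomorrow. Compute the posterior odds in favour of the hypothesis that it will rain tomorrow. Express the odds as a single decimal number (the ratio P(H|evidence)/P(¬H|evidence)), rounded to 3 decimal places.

Prior odds = 2/16 = 0.12500. In log-odds, ln(0.12500) = -2.0794.
Add log likelihood ratio: ln(1.4615) = 0.37949.
Posterior log-odds = -1.7000, so posterior odds = exp(-1.7000) = 0.18269.

Posterior odds ≈ 0.183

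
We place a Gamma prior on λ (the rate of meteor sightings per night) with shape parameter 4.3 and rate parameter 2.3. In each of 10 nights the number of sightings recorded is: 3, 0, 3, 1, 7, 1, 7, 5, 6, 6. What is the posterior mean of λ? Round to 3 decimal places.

Total count ∑xᵢ = 39 over n = 10 nights.
Gamma is conjugate to the Poisson likelihood: posterior is Gamma(shape = 4.3+39 = 43.3, rate = 2.3+10 = 12.3).
Posterior mean = shape/rate = 43.3/12.3 = 3.520.

Posterior mean ≈ 3.520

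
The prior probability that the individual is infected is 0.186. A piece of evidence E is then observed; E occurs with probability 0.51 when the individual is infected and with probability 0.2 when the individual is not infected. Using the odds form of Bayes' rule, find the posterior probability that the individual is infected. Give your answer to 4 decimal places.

Posterior probability ≈ 0.3682

Prior odds = 0.186/(1−0.186) = 0.22850.
Likelihood ratio for E = 0.51/0.2 = 2.5500.
Posterior odds = prior odds × LR = 0.58268.
Posterior probability = odds/(1+odds) = 0.58268/1.5827 = 0.3682.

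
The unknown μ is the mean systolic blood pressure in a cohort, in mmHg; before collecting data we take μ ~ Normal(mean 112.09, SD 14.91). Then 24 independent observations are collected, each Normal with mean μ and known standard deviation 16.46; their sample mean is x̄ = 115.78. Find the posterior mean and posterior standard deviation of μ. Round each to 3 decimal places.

Prior precision 1/τ₀² = 1/14.91² = 0.00449826; data precision n/σ² = 24/16.46² = 0.0885832.
Posterior precision = 0.00449826 + 0.0885832 = 0.0930815, giving posterior SD = 1/√0.0930815 = 3.278.
Posterior mean = (0.00449826·112.09 + 0.0885832·115.78) / 0.0930815 = 115.602.

Posterior mean ≈ 115.602; posterior SD ≈ 3.278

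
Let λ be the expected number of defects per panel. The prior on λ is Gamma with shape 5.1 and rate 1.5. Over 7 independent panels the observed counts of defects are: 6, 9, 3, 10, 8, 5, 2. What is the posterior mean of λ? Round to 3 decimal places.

Posterior mean ≈ 5.659

Total count ∑xᵢ = 43 over n = 7 panels.
Gamma is conjugate to the Poisson likelihood: posterior is Gamma(shape = 5.1+43 = 48.1, rate = 1.5+7 = 8.5).
E[λ | data] = 48.1/8.5 = 5.659.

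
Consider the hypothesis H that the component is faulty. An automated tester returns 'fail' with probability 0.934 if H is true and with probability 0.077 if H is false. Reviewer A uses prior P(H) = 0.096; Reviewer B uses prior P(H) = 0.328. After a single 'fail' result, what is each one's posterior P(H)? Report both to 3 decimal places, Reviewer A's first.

Reviewer A: 0.563; Reviewer B: 0.856

P('+'|H) = 0.934, P('+'|¬H) = 0.077.
Reviewer A: numerator 0.934·0.096 = 0.089664; evidence = 0.089664+0.077·0.904 = 0.15927; posterior = 0.563.
Reviewer B: numerator 0.934·0.328 = 0.30635; evidence = 0.30635+0.077·0.672 = 0.35810; posterior = 0.856.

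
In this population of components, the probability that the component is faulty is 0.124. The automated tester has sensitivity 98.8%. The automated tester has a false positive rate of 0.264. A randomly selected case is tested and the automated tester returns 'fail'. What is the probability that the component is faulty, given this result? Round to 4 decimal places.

Write H for 'the component is faulty'. Prior odds H:¬H = 0.124/0.876 = 0.14155. For the 'fail' outcome, the likelihood ratio is 0.988/0.264 = 3.7424.
Posterior odds = 0.14155 × 3.7424 = 0.52975, so P(H|E) = 0.52975/(1+0.52975) = 0.3463.

P(H | E) ≈ 0.3463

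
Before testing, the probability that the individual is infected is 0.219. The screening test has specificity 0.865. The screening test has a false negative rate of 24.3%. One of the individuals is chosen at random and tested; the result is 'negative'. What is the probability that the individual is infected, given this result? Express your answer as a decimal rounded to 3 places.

Let H be the event that the individual is infected. P(H) = 0.219, so P(¬H) = 0.781. With E the 'negative' result, P(E|H) = 0.243 and P(E|¬H) = 0.865.
P(E) = 0.243·0.219 + 0.865·0.781 = 0.053217 + 0.67556 = 0.72878.
By Bayes' theorem, P(H|E) = 0.053217 / 0.72878 = 0.073.

P(H | E) ≈ 0.073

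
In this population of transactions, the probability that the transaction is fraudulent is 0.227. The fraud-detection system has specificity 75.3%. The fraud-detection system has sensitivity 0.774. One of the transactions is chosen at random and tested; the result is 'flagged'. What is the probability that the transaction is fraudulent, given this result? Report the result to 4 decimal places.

P(H | E) ≈ 0.4792

Write H for 'the transaction is fraudulent'. Prior odds H:¬H = 0.227/0.773 = 0.29366. For the 'flagged' outcome, the likelihood ratio is 0.774/0.247 = 3.1336.
Posterior odds = 0.29366 × 3.1336 = 0.92022, so P(H|E) = 0.92022/(1+0.92022) = 0.4792.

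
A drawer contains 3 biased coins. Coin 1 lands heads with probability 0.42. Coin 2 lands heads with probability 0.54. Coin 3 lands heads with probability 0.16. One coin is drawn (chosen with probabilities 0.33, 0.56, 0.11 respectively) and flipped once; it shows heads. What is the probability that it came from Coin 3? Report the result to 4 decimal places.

P(heads|C1) = 0.42; P(heads|C2) = 0.54; P(heads|C3) = 0.16.
Prior × likelihood for each source: 0.33·0.42=0.1386, 0.56·0.54=0.3024, 0.11·0.16=0.01760. Summing gives P(heads) = 0.45860.
P(Coin 3 | heads) = 0.01760 / 0.45860 = 0.0384.

Posterior probability ≈ 0.0384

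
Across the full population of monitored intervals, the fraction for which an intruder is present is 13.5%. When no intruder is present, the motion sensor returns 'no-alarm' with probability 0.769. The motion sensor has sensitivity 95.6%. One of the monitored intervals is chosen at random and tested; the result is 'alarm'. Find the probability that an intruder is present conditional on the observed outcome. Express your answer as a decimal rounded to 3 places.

P(H | E) ≈ 0.392

Write H for 'an intruder is present'. Prior odds H:¬H = 0.135/0.865 = 0.15607. For the 'alarm' outcome, the likelihood ratio is 0.956/0.231 = 4.1385.
Posterior odds = 0.15607 × 4.1385 = 0.64590, so P(H|E) = 0.64590/(1+0.64590) = 0.392.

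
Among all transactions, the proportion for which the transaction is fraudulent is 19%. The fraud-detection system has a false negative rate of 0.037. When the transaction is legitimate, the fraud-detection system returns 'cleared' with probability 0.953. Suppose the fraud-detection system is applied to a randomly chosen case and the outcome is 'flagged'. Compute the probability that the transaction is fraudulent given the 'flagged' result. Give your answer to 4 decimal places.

Write H for 'the transaction is fraudulent'. Prior odds H:¬H = 0.19/0.81 = 0.23457. For the 'flagged' outcome, the likelihood ratio is 0.963/0.047 = 20.489.
Posterior odds = 0.23457 × 20.489 = 4.8061, so P(H|E) = 4.8061/(1+4.8061) = 0.8278.

P(H | E) ≈ 0.8278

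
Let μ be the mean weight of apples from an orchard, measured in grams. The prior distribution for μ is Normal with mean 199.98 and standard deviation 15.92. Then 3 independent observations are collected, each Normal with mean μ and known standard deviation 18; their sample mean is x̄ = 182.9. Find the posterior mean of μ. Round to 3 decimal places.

Posterior mean ≈ 188.003

With known σ, the Normal prior is conjugate. Weight on the data is w = (n/σ²)/(n/σ² + 1/τ₀²) = 0.00925926/(0.00925926+0.00394561) = 0.70120.
Posterior mean = w·x̄ + (1−w)·μ₀ = 0.70120·182.9 + 0.29880·199.98 = 188.003.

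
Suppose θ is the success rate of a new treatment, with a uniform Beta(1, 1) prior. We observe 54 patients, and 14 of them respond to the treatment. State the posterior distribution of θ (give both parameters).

Observing 14 successes and 40 failures updates Beta(1, 1) by adding the success and failure counts to the two shape parameters: α = 1+14 = 15, β = 1+40 = 41.

Posterior: Beta(15, 41)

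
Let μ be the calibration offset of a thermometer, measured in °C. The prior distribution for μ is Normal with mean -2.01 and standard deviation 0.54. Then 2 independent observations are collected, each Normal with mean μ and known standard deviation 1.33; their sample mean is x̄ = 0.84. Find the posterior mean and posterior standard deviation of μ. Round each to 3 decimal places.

Prior precision 1/τ₀² = 1/0.54² = 3.42936; data precision n/σ² = 2/1.33² = 1.13065.
Posterior precision = 3.42936 + 1.13065 = 4.56000, giving posterior SD = 1/√4.56000 = 0.468.
Posterior mean = (3.42936·-2.01 + 1.13065·0.84) / 4.56000 = -1.303.

Posterior mean ≈ -1.303; posterior SD ≈ 0.468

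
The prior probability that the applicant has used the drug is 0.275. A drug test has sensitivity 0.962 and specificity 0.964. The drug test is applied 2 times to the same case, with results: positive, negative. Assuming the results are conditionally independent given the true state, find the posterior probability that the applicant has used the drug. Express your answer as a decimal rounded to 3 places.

Posterior P(H) ≈ 0.285

Let H be the event that the applicant has used the drug; start with P(H) = 0.275. P('positive'|H) = 0.962, P('positive'|¬H) = 0.036.
Update on result 1 ('positive'): P(H) ← 0.962·0.2750 / (0.962·0.2750 + 0.036·0.7250) = 0.26455/0.29065 = 0.9102.
Update on result 2 ('negative'): P(H) ← 0.038·0.9102 / (0.038·0.9102 + 0.964·0.0898) = 0.034588/0.12115 = 0.2855.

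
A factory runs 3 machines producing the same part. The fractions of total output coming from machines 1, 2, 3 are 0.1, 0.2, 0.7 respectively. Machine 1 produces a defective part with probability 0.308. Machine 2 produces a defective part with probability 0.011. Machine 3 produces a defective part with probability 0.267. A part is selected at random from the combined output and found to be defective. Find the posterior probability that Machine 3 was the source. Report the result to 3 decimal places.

P(defective|M1) = 0.308; P(defective|M2) = 0.011; P(defective|M3) = 0.267.
Prior × likelihood for each source: 0.1·0.308=0.03080, 0.2·0.011=0.002200, 0.7·0.267=0.1869. Summing gives P(defective) = 0.21990.
P(Machine 3 | defective) = 0.1869 / 0.21990 = 0.850.

Posterior probability ≈ 0.850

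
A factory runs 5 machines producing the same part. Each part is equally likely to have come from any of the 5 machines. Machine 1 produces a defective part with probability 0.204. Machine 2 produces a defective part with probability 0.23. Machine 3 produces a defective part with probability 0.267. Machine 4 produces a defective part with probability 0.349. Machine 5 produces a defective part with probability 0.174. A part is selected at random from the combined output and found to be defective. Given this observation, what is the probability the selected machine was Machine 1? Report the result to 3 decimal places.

P(defective|M1) = 0.204; P(defective|M2) = 0.23; P(defective|M3) = 0.267; P(defective|M4) = 0.349; P(defective|M5) = 0.174.
Prior × likelihood for each source: 0.2·0.204=0.04080, 0.2·0.23=0.04600, 0.2·0.267=0.05340, 0.2·0.349=0.06980, 0.2·0.174=0.03480. Summing gives P(defective) = 0.24480.
P(Machine 1 | defective) = 0.04080 / 0.24480 = 0.167.

Posterior probability ≈ 0.167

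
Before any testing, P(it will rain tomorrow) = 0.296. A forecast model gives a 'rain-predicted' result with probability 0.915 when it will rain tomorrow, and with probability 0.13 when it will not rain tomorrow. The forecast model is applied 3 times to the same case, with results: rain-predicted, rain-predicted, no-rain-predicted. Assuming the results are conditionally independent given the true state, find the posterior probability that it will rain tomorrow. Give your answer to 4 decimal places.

Posterior P(H) ≈ 0.6705

With H the event that it will rain tomorrow, the joint likelihood of the observed sequence is P(data|H) = 0.915·0.915·0.085 = 0.071164 and P(data|¬H) = 0.13·0.13·0.87 = 0.014703.
Bayes: P(H|data) = 0.296·0.071164 / (0.296·0.071164 + 0.704·0.014703) = 0.021065/0.031415 = 0.6705.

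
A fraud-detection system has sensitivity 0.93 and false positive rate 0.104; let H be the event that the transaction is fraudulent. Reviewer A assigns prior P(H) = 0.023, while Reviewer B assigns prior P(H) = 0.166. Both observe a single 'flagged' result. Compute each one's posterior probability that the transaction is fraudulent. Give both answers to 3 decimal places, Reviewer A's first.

P('+'|H) = 0.93, P('+'|¬H) = 0.104.
Reviewer A: numerator 0.93·0.023 = 0.021390; evidence = 0.021390+0.104·0.977 = 0.12300; posterior = 0.174.
Reviewer B: numerator 0.93·0.166 = 0.15438; evidence = 0.15438+0.104·0.834 = 0.24112; posterior = 0.640.

Reviewer A: 0.174; Reviewer B: 0.640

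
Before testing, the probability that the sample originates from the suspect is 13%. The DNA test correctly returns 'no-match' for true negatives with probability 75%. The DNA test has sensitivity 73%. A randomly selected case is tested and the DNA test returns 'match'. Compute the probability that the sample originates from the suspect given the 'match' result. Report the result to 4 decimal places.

Write H for 'the sample originates from the suspect'. Prior odds H:¬H = 0.13/0.87 = 0.14943. For the 'match' outcome, the likelihood ratio is 0.73/0.25 = 2.9200.
Posterior odds = 0.14943 × 2.9200 = 0.43632, so P(H|E) = 0.43632/(1+0.43632) = 0.3038.

P(H | E) ≈ 0.3038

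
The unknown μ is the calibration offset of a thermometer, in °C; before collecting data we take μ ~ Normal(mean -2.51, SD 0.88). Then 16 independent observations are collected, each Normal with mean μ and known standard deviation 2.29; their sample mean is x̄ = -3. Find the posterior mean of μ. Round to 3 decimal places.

Posterior mean ≈ -2.854

With known σ, the Normal prior is conjugate. Weight on the data is w = (n/σ²)/(n/σ² + 1/τ₀²) = 3.05105/(3.05105+1.29132) = 0.70262.
Posterior mean = w·x̄ + (1−w)·μ₀ = 0.70262·-3 + 0.29738·-2.51 = -2.854.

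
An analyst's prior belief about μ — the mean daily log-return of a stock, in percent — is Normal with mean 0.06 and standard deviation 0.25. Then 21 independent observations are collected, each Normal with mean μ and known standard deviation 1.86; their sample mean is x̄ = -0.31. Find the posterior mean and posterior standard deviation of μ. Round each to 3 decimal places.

Posterior mean ≈ -0.042; posterior SD ≈ 0.213

Prior precision 1/τ₀² = 1/0.25² = 16.0000; data precision n/σ² = 21/1.86² = 6.07007.
Posterior precision = 16.0000 + 6.07007 = 22.0701, giving posterior SD = 1/√22.0701 = 0.213.
Posterior mean = (16.0000·0.06 + 6.07007·-0.31) / 22.0701 = -0.042.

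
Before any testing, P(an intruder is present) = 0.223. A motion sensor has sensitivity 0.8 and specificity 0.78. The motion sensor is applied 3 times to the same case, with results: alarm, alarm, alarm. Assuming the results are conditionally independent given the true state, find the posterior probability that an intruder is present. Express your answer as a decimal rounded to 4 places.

Posterior P(H) ≈ 0.9324

With H the event that an intruder is present, the joint likelihood of the observed sequence is P(data|H) = 0.8·0.8·0.8 = 0.51200 and P(data|¬H) = 0.22·0.22·0.22 = 0.010648.
Bayes: P(H|data) = 0.223·0.51200 / (0.223·0.51200 + 0.777·0.010648) = 0.11418/0.12245 = 0.9324.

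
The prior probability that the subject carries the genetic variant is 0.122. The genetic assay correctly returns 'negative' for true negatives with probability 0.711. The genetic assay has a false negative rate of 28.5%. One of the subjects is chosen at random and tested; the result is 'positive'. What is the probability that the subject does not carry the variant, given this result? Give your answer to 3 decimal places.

Let H be the event that the subject carries the genetic variant. P(H) = 0.122, so P(¬H) = 0.878. With E the 'positive' result, P(E|H) = 0.715 and P(E|¬H) = 0.289.
P(E) = 0.715·0.122 + 0.289·0.878 = 0.087230 + 0.25374 = 0.34097.
By Bayes' theorem, P(H|E) = 0.087230 / 0.34097 = 0.256. Hence P(¬H|E) = 1 − 0.256 = 0.744.

P(¬H | E) ≈ 0.744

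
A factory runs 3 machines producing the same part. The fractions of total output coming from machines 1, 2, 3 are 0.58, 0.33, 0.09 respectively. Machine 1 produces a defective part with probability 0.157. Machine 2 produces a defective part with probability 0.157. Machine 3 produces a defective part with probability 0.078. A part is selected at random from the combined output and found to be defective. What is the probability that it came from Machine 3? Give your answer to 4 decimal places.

Posterior probability ≈ 0.0468

Tabulate prior·likelihood by source: [1] prior 0.58, lik 0.157, product 0.09106; [2] prior 0.33, lik 0.157, product 0.05181; [3] prior 0.09, lik 0.078, product 0.007020.
Normalizing constant = 0.14989; the posterior for Machine 3 is its product over the sum, 0.007020/0.14989 = 0.0468.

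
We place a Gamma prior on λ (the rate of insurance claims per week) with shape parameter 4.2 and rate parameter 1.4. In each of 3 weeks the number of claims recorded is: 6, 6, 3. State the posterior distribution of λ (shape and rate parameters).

Posterior: Gamma(shape=19.2, rate=4.4)

Total count ∑xᵢ = 15 over n = 3 weeks.
Gamma is conjugate to the Poisson likelihood: posterior is Gamma(shape = 4.2+15 = 19.2, rate = 1.4+3 = 4.4).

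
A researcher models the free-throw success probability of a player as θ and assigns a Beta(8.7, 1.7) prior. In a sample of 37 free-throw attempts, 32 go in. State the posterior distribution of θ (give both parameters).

Observing 32 successes and 5 failures updates Beta(8.7, 1.7) by adding the success and failure counts to the two shape parameters: α = 8.7+32 = 40.7, β = 1.7+5 = 6.7.

Posterior: Beta(40.7, 6.7)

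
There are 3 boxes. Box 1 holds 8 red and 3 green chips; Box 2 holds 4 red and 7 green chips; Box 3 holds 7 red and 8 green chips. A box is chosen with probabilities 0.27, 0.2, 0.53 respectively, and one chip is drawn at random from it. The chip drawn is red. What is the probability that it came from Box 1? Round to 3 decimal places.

Posterior probability ≈ 0.380

Tabulate prior·likelihood by source: [1] prior 0.27, lik 0.7273, product 0.1964; [2] prior 0.2, lik 0.3636, product 0.07273; [3] prior 0.53, lik 0.4667, product 0.2473.
Normalizing constant = 0.51642; the posterior for Box 1 is its product over the sum, 0.1964/0.51642 = 0.380.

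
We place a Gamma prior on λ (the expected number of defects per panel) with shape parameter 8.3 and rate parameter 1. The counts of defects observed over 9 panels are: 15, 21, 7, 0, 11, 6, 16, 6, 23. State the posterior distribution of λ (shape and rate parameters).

Posterior: Gamma(shape=113.3, rate=10)

Total count ∑xᵢ = 105 over n = 9 panels.
Gamma is conjugate to the Poisson likelihood: posterior is Gamma(shape = 8.3+105 = 113.3, rate = 1+9 = 10).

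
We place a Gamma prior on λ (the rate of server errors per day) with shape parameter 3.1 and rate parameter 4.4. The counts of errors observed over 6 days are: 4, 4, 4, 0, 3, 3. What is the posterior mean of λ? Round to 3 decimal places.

Posterior mean ≈ 2.029

The Poisson likelihood adds the total count to the shape and the number of exposure periods to the rate. Here ∑xᵢ = 18 and n = 6, so shape 3.1→21.1 and rate 4.4→10.4.
E[λ | data] = 21.1/10.4 = 2.029.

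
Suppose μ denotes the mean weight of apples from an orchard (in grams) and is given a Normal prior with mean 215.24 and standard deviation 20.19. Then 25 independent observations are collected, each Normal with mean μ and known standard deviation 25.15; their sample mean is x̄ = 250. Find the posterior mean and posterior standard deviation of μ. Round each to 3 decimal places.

Posterior mean ≈ 247.969; posterior SD ≈ 4.881

With known σ, the Normal prior is conjugate. Weight on the data is w = (n/σ²)/(n/σ² + 1/τ₀²) = 0.0395243/(0.0395243+0.00245317) = 0.94156.
Posterior mean = w·x̄ + (1−w)·μ₀ = 0.94156·250 + 0.058440·215.24 = 247.969. Posterior variance = 1/(0.0395243+0.00245317) = 23.8223, so SD = 4.881.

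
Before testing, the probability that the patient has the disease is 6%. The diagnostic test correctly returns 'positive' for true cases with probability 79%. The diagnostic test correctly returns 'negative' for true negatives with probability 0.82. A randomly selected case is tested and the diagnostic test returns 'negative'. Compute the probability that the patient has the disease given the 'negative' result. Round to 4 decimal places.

Write H for 'the patient has the disease'. Prior odds H:¬H = 0.06/0.94 = 0.063830. For the 'negative' outcome, the likelihood ratio is 0.21/0.82 = 0.25610.
Posterior odds = 0.063830 × 0.25610 = 0.016347, so P(H|E) = 0.016347/(1+0.016347) = 0.0161.

P(H | E) ≈ 0.0161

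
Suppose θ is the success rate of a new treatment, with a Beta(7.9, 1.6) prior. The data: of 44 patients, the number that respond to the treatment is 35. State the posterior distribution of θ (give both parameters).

Posterior: Beta(42.9, 10.6)

The binomial likelihood is conjugate to the Beta prior: with 35 successes and 9 failures, the posterior is Beta(7.9+35, 1.6+9) = Beta(42.9, 10.6).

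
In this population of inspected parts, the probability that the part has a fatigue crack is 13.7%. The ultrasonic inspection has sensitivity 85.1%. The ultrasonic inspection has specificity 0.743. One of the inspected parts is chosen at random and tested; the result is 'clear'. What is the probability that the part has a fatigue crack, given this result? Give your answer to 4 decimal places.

Let H be the event that the part has a fatigue crack. P(H) = 0.137, so P(¬H) = 0.863. With E the 'clear' result, P(E|H) = 0.149 and P(E|¬H) = 0.743.
P(E) = 0.149·0.137 + 0.743·0.863 = 0.020413 + 0.64121 = 0.66162.
By Bayes' theorem, P(H|E) = 0.020413 / 0.66162 = 0.0309.

P(H | E) ≈ 0.0309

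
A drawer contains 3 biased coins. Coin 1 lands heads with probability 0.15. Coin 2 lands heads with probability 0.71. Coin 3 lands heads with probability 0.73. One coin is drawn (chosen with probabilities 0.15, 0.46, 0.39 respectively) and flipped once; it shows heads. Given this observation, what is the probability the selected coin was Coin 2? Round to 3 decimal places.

Tabulate prior·likelihood by source: [1] prior 0.15, lik 0.15, product 0.02250; [2] prior 0.46, lik 0.71, product 0.3266; [3] prior 0.39, lik 0.73, product 0.2847.
Normalizing constant = 0.63380; the posterior for Coin 2 is its product over the sum, 0.3266/0.63380 = 0.515.

Posterior probability ≈ 0.515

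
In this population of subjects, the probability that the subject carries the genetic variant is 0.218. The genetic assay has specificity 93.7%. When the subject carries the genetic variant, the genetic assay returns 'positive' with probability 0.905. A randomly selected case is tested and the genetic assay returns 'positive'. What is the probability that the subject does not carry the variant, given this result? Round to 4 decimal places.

P(¬H | E) ≈ 0.1998

Write H for 'the subject carries the genetic variant'. Prior odds H:¬H = 0.218/0.782 = 0.27877. For the 'positive' outcome, the likelihood ratio is 0.905/0.063 = 14.365.
Posterior odds = 0.27877 × 14.365 = 4.0046, so P(H|E) = 4.0046/(1+4.0046) = 0.8002. Then P(¬H|E) = 1 − 0.8002 = 0.1998.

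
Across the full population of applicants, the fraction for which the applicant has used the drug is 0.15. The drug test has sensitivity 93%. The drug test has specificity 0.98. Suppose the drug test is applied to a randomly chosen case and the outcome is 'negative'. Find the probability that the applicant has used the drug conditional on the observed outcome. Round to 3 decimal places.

Write H for 'the applicant has used the drug'. Prior odds H:¬H = 0.15/0.85 = 0.17647. For the 'negative' outcome, the likelihood ratio is 0.07/0.98 = 0.071429.
Posterior odds = 0.17647 × 0.071429 = 0.012605, so P(H|E) = 0.012605/(1+0.012605) = 0.012.

P(H | E) ≈ 0.012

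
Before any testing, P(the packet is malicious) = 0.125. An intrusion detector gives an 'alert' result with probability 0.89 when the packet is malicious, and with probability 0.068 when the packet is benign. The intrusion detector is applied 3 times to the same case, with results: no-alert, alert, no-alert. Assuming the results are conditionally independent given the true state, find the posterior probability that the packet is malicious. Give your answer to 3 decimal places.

Posterior P(H) ≈ 0.025

Let H be the event that the packet is malicious; start with P(H) = 0.125. P('alert'|H) = 0.89, P('alert'|¬H) = 0.068.
Update on result 1 ('no-alert'): P(H) ← 0.11·0.1250 / (0.11·0.1250 + 0.932·0.8750) = 0.013750/0.82925 = 0.0166.
Update on result 2 ('alert'): P(H) ← 0.89·0.0166 / (0.89·0.0166 + 0.068·0.9834) = 0.014757/0.081630 = 0.1808.
Update on result 3 ('no-alert'): P(H) ← 0.11·0.1808 / (0.11·0.1808 + 0.932·0.8192) = 0.019886/0.78340 = 0.0254.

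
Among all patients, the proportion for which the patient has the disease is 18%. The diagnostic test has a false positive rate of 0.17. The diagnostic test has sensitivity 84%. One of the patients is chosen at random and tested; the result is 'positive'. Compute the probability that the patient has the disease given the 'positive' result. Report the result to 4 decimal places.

Let H be the event that the patient has the disease. P(H) = 0.18, so P(¬H) = 0.82. With E the 'positive' result, P(E|H) = 0.84 and P(E|¬H) = 0.17.
P(E) = 0.84·0.18 + 0.17·0.82 = 0.15120 + 0.13940 = 0.29060.
By Bayes' theorem, P(H|E) = 0.15120 / 0.29060 = 0.5203.

P(H | E) ≈ 0.5203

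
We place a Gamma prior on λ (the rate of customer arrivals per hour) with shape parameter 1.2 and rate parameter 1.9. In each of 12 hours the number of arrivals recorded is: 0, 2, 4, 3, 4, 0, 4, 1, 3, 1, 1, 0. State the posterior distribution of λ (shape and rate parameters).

Posterior: Gamma(shape=24.2, rate=13.9)

Total count ∑xᵢ = 23 over n = 12 hours.
Gamma is conjugate to the Poisson likelihood: posterior is Gamma(shape = 1.2+23 = 24.2, rate = 1.9+12 = 13.9).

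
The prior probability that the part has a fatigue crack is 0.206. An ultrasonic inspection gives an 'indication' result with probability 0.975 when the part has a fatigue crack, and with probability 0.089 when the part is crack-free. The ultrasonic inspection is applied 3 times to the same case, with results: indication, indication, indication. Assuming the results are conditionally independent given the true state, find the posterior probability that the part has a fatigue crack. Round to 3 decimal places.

Let H be the event that the part has a fatigue crack; start with P(H) = 0.206. P('indication'|H) = 0.975, P('indication'|¬H) = 0.089.
Update on result 1 ('indication'): P(H) ← 0.975·0.2060 / (0.975·0.2060 + 0.089·0.7940) = 0.20085/0.27152 = 0.7397.
Update on result 2 ('indication'): P(H) ← 0.975·0.7397 / (0.975·0.7397 + 0.089·0.2603) = 0.72124/0.74441 = 0.9689.
Update on result 3 ('indication'): P(H) ← 0.975·0.9689 / (0.975·0.9689 + 0.089·0.0311) = 0.94466/0.94743 = 0.9971.

Posterior P(H) ≈ 0.997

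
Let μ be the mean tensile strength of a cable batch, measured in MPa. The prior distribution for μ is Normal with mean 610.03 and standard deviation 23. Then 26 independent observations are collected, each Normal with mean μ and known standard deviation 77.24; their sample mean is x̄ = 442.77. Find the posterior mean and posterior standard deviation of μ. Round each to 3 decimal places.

Posterior mean ≈ 493.372; posterior SD ≈ 12.651

With known σ, the Normal prior is conjugate. Weight on the data is w = (n/σ²)/(n/σ² + 1/τ₀²) = 0.00435802/(0.00435802+0.00189036) = 0.69746.
Posterior mean = w·x̄ + (1−w)·μ₀ = 0.69746·442.77 + 0.30254·610.03 = 493.372. Posterior variance = 1/(0.00435802+0.00189036) = 160.042, so SD = 12.651.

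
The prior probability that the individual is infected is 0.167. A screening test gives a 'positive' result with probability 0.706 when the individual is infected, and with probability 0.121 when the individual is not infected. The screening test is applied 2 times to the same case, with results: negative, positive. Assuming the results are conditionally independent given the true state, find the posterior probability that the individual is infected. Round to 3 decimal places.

Let H be the event that the individual is infected; start with P(H) = 0.167. P('positive'|H) = 0.706, P('positive'|¬H) = 0.121.
Update on result 1 ('negative'): P(H) ← 0.294·0.1670 / (0.294·0.1670 + 0.879·0.8330) = 0.049098/0.78130 = 0.0628.
Update on result 2 ('positive'): P(H) ← 0.706·0.0628 / (0.706·0.0628 + 0.121·0.9372) = 0.044366/0.15776 = 0.2812.

Posterior P(H) ≈ 0.281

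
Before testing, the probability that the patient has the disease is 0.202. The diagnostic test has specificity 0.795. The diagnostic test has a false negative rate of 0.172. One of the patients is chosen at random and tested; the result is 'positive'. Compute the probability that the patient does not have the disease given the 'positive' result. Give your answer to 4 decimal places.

Write H for 'the patient has the disease'. Prior odds H:¬H = 0.202/0.798 = 0.25313. For the 'positive' outcome, the likelihood ratio is 0.828/0.205 = 4.0390.
Posterior odds = 0.25313 × 4.0390 = 1.0224, so P(H|E) = 1.0224/(1+1.0224) = 0.5055. Then P(¬H|E) = 1 − 0.5055 = 0.4945.

P(¬H | E) ≈ 0.4945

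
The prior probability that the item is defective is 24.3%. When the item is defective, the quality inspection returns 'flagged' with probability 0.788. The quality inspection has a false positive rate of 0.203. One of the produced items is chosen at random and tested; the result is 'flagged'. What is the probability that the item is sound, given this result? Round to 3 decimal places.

Write H for 'the item is defective'. Prior odds H:¬H = 0.243/0.757 = 0.32100. For the 'flagged' outcome, the likelihood ratio is 0.788/0.203 = 3.8818.
Posterior odds = 0.32100 × 3.8818 = 1.2461, so P(H|E) = 1.2461/(1+1.2461) = 0.555. Then P(¬H|E) = 1 − 0.555 = 0.445.

P(¬H | E) ≈ 0.445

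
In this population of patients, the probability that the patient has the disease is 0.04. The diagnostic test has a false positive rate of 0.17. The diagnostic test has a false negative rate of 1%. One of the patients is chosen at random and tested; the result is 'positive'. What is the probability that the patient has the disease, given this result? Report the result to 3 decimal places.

P(H | E) ≈ 0.195

Write H for 'the patient has the disease'. Prior odds H:¬H = 0.04/0.96 = 0.041667. For the 'positive' outcome, the likelihood ratio is 0.99/0.17 = 5.8235.
Posterior odds = 0.041667 × 5.8235 = 0.24265, so P(H|E) = 0.24265/(1+0.24265) = 0.195.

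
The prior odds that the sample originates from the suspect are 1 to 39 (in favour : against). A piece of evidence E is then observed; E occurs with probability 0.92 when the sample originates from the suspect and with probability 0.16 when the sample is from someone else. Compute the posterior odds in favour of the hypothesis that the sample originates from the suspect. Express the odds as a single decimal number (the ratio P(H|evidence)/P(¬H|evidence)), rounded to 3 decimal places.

Prior odds = 1/39 = 0.025641. In log-odds, ln(0.025641) = -3.6636.
Add log likelihood ratio: ln(5.7500) = 1.7492.
Posterior log-odds = -1.9144, so posterior odds = exp(-1.9144) = 0.14744.

Posterior odds ≈ 0.147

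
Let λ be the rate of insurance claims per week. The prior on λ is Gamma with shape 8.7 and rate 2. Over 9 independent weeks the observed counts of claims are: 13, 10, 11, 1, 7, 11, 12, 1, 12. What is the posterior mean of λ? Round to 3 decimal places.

The Poisson likelihood adds the total count to the shape and the number of exposure periods to the rate. Here ∑xᵢ = 78 and n = 9, so shape 8.7→86.7 and rate 2→11.
Posterior mean = shape/rate = 86.7/11 = 7.882.

Posterior mean ≈ 7.882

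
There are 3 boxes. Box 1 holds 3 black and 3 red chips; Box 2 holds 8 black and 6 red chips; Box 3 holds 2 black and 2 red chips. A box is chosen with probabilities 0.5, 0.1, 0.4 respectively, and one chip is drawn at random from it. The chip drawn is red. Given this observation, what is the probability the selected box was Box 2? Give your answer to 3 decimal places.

Posterior probability ≈ 0.087

P(red|Box 1) = 0.5; P(red|Box 2) = 0.4286; P(red|Box 3) = 0.5.
Prior × likelihood for each source: 0.5·0.5=0.2500, 0.1·0.4286=0.04286, 0.4·0.5=0.2000. Summing gives P(red) = 0.49286.
P(Box 2 | red) = 0.04286 / 0.49286 = 0.087.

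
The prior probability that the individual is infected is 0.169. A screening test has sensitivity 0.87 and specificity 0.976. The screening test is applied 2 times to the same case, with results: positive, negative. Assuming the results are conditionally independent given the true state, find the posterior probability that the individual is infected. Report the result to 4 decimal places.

Posterior P(H) ≈ 0.4954

With H the event that the individual is infected, the joint likelihood of the observed sequence is P(data|H) = 0.87·0.13 = 0.11310 and P(data|¬H) = 0.024·0.976 = 0.023424.
Bayes: P(H|data) = 0.169·0.11310 / (0.169·0.11310 + 0.831·0.023424) = 0.019114/0.038579 = 0.4954.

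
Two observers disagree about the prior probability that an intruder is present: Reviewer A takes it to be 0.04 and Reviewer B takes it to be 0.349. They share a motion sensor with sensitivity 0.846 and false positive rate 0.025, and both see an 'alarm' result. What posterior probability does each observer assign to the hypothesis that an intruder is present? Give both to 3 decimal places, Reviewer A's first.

P('+'|H) = 0.846, P('+'|¬H) = 0.025.
Reviewer A: numerator 0.846·0.04 = 0.033840; evidence = 0.033840+0.025·0.96 = 0.057840; posterior = 0.585.
Reviewer B: numerator 0.846·0.349 = 0.29525; evidence = 0.29525+0.025·0.651 = 0.31153; posterior = 0.948.

Reviewer A: 0.585; Reviewer B: 0.948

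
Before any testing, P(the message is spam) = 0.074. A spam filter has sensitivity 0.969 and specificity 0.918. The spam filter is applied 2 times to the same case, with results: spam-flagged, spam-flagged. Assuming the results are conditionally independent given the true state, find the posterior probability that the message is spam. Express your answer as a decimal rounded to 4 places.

Posterior P(H) ≈ 0.9178

Let H be the event that the message is spam; start with P(H) = 0.074. P('spam-flagged'|H) = 0.969, P('spam-flagged'|¬H) = 0.082.
Update on result 1 ('spam-flagged'): P(H) ← 0.969·0.0740 / (0.969·0.0740 + 0.082·0.9260) = 0.071706/0.14764 = 0.4857.
Update on result 2 ('spam-flagged'): P(H) ← 0.969·0.4857 / (0.969·0.4857 + 0.082·0.5143) = 0.47063/0.51281 = 0.9178.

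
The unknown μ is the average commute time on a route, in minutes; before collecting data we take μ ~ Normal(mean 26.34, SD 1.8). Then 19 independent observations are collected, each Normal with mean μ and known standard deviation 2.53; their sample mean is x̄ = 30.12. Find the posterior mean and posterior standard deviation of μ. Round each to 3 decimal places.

Posterior mean ≈ 29.764; posterior SD ≈ 0.552

Prior precision 1/τ₀² = 1/1.8² = 0.308642; data precision n/σ² = 19/2.53² = 2.96833.
Posterior precision = 0.308642 + 2.96833 = 3.27697, giving posterior SD = 1/√3.27697 = 0.552.
Posterior mean = (0.308642·26.34 + 2.96833·30.12) / 3.27697 = 29.764.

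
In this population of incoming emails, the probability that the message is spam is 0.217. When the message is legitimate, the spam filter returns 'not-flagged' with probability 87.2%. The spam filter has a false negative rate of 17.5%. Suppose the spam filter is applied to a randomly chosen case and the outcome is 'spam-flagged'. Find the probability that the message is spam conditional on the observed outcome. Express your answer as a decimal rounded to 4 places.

P(H | E) ≈ 0.6411

Write H for 'the message is spam'. Prior odds H:¬H = 0.217/0.783 = 0.27714. For the 'spam-flagged' outcome, the likelihood ratio is 0.825/0.128 = 6.4453.
Posterior odds = 0.27714 × 6.4453 = 1.7862, so P(H|E) = 1.7862/(1+1.7862) = 0.6411.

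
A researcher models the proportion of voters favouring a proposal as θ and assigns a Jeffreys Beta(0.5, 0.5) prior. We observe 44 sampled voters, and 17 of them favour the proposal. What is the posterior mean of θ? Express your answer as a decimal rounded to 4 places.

Posterior mean ≈ 0.3889

The binomial likelihood is conjugate to the Beta prior: with 17 successes and 27 failures, the posterior is Beta(0.5+17, 0.5+27) = Beta(17.5, 27.5).
Posterior mean = α/(α+β) = 17.5/45 = 0.3889.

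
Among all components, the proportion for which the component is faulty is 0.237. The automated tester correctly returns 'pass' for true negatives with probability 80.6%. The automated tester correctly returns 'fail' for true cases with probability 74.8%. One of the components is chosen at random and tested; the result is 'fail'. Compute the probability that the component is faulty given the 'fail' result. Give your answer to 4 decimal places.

P(H | E) ≈ 0.5450

Write H for 'the component is faulty'. Prior odds H:¬H = 0.237/0.763 = 0.31062. For the 'fail' outcome, the likelihood ratio is 0.748/0.194 = 3.8557.
Posterior odds = 0.31062 × 3.8557 = 1.1976, so P(H|E) = 1.1976/(1+1.1976) = 0.5450.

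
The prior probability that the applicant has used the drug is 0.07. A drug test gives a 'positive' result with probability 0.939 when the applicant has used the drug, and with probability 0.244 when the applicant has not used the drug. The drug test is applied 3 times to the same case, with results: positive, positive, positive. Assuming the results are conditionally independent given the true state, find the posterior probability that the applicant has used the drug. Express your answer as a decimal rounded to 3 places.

With H the event that the applicant has used the drug, the joint likelihood of the observed sequence is P(data|H) = 0.939·0.939·0.939 = 0.82794 and P(data|¬H) = 0.244·0.244·0.244 = 0.014527.
Bayes: P(H|data) = 0.07·0.82794 / (0.07·0.82794 + 0.93·0.014527) = 0.057956/0.071465 = 0.8110.

Posterior P(H) ≈ 0.811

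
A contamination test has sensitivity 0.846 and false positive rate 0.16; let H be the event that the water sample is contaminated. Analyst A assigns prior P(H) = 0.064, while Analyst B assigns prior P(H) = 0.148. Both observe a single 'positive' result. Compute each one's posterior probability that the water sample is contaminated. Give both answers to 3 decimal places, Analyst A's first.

P('+'|H) = 0.846, P('+'|¬H) = 0.16.
Analyst A: numerator 0.846·0.064 = 0.054144; evidence = 0.054144+0.16·0.936 = 0.20390; posterior = 0.266.
Analyst B: numerator 0.846·0.148 = 0.12521; evidence = 0.12521+0.16·0.852 = 0.26153; posterior = 0.479.

Analyst A: 0.266; Analyst B: 0.479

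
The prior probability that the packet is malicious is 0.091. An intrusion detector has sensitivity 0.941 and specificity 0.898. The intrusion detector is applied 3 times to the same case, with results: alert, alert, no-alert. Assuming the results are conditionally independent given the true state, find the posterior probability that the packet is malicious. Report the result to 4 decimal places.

Posterior P(H) ≈ 0.3589

Let H be the event that the packet is malicious; start with P(H) = 0.091. P('alert'|H) = 0.941, P('alert'|¬H) = 0.102.
Update on result 1 ('alert'): P(H) ← 0.941·0.0910 / (0.941·0.0910 + 0.102·0.9090) = 0.085631/0.17835 = 0.4801.
Update on result 2 ('alert'): P(H) ← 0.941·0.4801 / (0.941·0.4801 + 0.102·0.5199) = 0.45180/0.50483 = 0.8950.
Update on result 3 ('no-alert'): P(H) ← 0.059·0.8950 / (0.059·0.8950 + 0.898·0.1050) = 0.052803/0.14713 = 0.3589.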